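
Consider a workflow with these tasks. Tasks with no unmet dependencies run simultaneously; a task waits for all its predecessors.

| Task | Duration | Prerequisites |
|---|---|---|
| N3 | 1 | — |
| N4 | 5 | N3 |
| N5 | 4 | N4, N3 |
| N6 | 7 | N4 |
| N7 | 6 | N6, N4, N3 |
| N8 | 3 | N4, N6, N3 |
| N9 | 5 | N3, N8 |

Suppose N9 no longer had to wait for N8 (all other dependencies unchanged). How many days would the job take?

19

Before: longest chain N3→N4→N6→N8→N9 = 1+5+7+3+5 = 21, finish 21.
Without N8→N9, N9's earliest start moves from 16 to 1.
After: N3→N4→N6→N7 = 1+5+7+6 = 19 → 19 days.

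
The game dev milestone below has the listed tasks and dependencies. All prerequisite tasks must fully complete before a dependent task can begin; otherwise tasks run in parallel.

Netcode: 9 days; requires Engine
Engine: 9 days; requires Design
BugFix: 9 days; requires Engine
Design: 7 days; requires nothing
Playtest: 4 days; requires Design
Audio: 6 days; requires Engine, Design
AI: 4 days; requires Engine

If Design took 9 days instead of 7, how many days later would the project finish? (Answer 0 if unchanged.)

2

Critical path before the change: Design→Engine→Netcode = 7+9+9 = 25 giving 25 days.
Since Design is critical, the +2 change carries straight to that chain (now 27 days).
The critical path is still Design→Engine→Netcode; finish is now 27 days.
Change in finish: 27 − 25 = +2 days.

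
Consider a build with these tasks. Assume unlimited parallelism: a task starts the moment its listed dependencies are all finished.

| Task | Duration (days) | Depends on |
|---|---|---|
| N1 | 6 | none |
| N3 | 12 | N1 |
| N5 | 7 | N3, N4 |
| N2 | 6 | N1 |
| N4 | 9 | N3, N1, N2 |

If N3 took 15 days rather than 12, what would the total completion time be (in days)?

37

Baseline: N1→N3→N4→N5 = 6+12+9+7 = 34 → 34 days.
N3 lies on that path, so at 15 days the path becomes 37 days.
That remains the longest chain; total 37 days.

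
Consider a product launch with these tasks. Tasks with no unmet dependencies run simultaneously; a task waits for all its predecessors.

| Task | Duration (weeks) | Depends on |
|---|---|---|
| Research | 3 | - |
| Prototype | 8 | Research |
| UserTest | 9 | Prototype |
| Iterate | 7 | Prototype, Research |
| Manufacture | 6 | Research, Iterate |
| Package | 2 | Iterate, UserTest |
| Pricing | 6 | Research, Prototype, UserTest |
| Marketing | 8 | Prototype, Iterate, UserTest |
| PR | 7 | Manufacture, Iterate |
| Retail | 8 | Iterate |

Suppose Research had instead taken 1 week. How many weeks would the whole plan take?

29

The binding path is Research→Prototype→Iterate→Manufacture→PR = 3+8+7+6+7 = 31; finish at 31 weeks.
Research is on the critical path; changing it to 1 makes that path 29 weeks.
No other chain overtakes it, so the finish is 29 weeks.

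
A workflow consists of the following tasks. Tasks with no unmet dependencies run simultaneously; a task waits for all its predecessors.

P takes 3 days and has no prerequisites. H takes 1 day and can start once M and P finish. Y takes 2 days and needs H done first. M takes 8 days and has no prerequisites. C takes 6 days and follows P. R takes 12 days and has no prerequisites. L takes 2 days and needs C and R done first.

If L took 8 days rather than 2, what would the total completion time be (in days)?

Critical path before the change: R→L = 12+2 = 14 giving 14 days.
L is on the critical path; changing it to 8 makes that path 20 days.
That remains the longest chain; total 20 days.

20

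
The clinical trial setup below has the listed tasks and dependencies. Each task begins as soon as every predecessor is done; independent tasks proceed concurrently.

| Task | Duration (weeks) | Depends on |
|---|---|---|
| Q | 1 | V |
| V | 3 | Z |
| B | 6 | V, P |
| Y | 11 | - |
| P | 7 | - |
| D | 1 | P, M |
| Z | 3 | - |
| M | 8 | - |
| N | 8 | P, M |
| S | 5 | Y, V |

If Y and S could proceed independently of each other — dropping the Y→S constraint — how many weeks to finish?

With the dependency in place, M→N = 8+8 = 16 sets the finish at 16 weeks.
Without Y→S, S's earliest start moves from 11 to 6.
After: M→N = 8+8 = 16 → 16 weeks.

16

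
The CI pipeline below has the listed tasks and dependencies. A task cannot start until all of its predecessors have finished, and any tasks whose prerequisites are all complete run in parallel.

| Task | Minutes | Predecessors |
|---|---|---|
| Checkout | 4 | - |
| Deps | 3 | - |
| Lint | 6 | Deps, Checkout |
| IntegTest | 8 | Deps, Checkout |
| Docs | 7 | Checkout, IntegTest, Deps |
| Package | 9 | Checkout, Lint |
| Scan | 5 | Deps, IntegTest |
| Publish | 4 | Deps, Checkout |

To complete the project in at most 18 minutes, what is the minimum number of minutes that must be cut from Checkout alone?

1

Current finish: 19 minutes; target: 18.
Checkout is on every critical path, so each minute cut from Checkout cuts the finish by one (this holds down to a finish of 18).
Need 19 − 18 = 1 minute off Checkout → Checkout becomes 3 minutes, finish becomes 18.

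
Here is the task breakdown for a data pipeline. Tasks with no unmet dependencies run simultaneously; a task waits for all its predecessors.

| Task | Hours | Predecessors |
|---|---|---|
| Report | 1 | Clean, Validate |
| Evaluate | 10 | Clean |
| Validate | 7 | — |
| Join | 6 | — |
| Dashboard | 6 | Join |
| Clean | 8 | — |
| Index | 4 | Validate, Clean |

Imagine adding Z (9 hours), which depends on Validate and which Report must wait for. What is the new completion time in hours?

Originally the job takes 18 hours.
With Z inserted, Report now waits for max(Clean, Validate, Z).
New critical path: Clean→Evaluate = 8+10 = 18 ⇒ 18 hours.

18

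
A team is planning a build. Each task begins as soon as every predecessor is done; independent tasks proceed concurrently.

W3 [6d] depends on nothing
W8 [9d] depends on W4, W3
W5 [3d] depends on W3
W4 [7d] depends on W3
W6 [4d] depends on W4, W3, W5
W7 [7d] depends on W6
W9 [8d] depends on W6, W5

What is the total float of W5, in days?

4

W3→W4→W6→W9 = 6+7+4+8 = 25 sets the makespan at 25 days.
The longest chain containing W5 totals 21 days.
Slack of W5 = 10 − 6 = 4 days.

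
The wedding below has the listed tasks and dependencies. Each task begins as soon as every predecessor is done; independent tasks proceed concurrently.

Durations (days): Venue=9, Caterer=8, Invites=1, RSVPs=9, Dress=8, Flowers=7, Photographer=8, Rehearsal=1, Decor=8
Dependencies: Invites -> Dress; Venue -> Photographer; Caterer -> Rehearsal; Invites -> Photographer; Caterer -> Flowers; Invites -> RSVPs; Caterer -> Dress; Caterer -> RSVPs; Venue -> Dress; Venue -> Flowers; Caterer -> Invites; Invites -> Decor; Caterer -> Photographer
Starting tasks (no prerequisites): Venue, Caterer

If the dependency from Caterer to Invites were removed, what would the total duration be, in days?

Before: longest chain Caterer→Invites→RSVPs = 8+1+9 = 18, finish 18.
Without Caterer→Invites, Invites's earliest start moves from 8 to 0.
The longest chain is now Venue→Dress = 9+8 = 17, so the job takes 17 days.

17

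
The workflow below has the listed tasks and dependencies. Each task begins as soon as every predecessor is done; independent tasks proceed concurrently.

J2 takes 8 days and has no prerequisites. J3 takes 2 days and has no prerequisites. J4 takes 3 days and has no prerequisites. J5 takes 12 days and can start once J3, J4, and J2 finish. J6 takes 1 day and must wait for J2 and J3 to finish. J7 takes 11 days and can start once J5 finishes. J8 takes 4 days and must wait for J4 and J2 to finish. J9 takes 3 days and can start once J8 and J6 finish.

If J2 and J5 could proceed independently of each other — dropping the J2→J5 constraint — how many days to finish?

Original critical path: J2→J5→J7 = 8+12+11 = 31 ⇒ 31 days.
Without J2→J5, J5's earliest start moves from 8 to 3.
The longest chain is now J4→J5→J7 = 3+12+11 = 26, so the job takes 26 days.

26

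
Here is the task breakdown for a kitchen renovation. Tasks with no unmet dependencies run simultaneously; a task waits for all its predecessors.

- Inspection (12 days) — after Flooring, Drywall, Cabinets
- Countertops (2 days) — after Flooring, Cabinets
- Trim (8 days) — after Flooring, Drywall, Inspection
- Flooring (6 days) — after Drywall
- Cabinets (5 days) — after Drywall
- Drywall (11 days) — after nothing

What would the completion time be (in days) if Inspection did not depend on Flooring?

36

Before: longest chain Drywall→Flooring→Inspection→Trim = 11+6+12+8 = 37, finish 37.
Without Flooring→Inspection, Inspection's earliest start moves from 17 to 16.
The longest chain is now Drywall→Cabinets→Inspection→Trim = 11+5+12+8 = 36, so the schedule takes 36 days.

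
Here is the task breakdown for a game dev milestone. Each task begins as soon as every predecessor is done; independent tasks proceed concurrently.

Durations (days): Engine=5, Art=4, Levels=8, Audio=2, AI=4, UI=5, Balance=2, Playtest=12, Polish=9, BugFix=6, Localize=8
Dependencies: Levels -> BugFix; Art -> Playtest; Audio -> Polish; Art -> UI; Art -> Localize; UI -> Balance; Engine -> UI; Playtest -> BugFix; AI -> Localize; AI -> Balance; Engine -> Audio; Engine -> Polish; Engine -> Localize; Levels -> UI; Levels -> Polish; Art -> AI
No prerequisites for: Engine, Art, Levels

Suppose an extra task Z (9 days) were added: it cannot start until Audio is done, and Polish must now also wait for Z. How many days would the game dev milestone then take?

Originally the game dev milestone takes 22 days.
With Z inserted, Polish now waits for max(Engine, Audio, Levels, Z).
New critical path: Engine→Audio→Z→Polish = 5+2+9+9 = 25 ⇒ 25 days.

25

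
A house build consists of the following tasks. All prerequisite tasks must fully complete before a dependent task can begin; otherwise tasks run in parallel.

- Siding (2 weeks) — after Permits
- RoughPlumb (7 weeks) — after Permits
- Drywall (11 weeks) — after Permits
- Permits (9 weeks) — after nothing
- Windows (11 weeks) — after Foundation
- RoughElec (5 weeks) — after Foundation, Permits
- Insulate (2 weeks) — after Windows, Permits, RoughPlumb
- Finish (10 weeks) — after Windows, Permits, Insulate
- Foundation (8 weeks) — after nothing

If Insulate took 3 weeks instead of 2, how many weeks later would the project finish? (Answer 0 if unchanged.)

1

As given, the longest chain is Foundation→Windows→Insulate→Finish = 8+11+2+10 = 31, so the finish is 31 weeks.
Insulate lies on that path, so at 3 weeks the path becomes 32 weeks.
That remains the longest chain; total 32 weeks.
Change in finish: 32 − 31 = +1 weeks.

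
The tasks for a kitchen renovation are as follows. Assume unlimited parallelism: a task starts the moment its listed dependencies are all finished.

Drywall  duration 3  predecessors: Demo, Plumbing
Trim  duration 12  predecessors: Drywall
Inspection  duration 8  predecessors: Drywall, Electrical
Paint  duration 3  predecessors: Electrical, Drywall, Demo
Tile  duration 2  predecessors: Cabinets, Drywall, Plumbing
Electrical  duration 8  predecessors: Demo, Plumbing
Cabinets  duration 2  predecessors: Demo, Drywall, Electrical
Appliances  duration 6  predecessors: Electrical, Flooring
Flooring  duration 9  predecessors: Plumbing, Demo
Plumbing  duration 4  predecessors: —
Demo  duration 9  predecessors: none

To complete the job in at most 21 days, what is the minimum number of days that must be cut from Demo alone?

Current finish: 25 days; target: 21.
Demo is on every critical path, so each day cut from Demo cuts the finish by one (this holds down to a finish of 20).
Need 25 − 21 = 4 days off Demo → Demo becomes 5 days, finish becomes 21.

4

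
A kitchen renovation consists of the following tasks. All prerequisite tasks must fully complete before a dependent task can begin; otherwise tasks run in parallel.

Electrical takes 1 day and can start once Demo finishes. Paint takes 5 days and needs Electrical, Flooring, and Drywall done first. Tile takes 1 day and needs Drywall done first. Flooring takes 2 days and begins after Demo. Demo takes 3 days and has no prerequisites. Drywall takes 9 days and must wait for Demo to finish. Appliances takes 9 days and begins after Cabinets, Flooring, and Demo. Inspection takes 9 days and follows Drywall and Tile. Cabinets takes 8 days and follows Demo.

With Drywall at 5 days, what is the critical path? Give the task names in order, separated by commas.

The binding path is Demo→Drywall→Tile→Inspection = 3+9+1+9 = 22; finish at 22 days.
Drywall is on the critical path; changing it to 5 makes that path 18 days.
The binding chain switches to Demo→Cabinets→Appliances = 3+8+9 = 20; finish 20 days.

Demo, Cabinets, Appliances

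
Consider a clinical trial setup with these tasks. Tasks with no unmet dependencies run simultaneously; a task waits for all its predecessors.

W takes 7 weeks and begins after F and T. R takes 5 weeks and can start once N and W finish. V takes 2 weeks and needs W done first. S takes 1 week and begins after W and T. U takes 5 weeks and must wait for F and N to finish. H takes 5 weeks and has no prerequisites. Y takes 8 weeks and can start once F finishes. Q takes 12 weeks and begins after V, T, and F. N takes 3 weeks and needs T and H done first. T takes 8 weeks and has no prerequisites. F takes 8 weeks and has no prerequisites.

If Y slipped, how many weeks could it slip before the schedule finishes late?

F→W→V→Q = 8+7+2+12 = 29 sets the makespan at 29 weeks.
Y finishes as early as 16 and must finish by 29.
Slack of Y = 21 − 8 = 13 weeks.

13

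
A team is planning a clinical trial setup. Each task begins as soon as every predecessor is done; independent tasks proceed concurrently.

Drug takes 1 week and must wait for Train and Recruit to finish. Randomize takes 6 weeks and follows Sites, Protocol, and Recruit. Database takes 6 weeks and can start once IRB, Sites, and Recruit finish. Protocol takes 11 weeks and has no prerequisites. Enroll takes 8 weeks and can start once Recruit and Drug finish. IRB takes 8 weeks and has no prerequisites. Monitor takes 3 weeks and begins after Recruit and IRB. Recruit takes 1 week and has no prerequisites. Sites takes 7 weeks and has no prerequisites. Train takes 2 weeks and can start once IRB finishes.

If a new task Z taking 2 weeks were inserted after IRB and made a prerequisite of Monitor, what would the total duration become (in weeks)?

19

Originally the job takes 19 weeks.
With Z inserted, Monitor now waits for max(Recruit, IRB, Z).
New critical path: IRB→Train→Drug→Enroll = 8+2+1+8 = 19 ⇒ 19 weeks.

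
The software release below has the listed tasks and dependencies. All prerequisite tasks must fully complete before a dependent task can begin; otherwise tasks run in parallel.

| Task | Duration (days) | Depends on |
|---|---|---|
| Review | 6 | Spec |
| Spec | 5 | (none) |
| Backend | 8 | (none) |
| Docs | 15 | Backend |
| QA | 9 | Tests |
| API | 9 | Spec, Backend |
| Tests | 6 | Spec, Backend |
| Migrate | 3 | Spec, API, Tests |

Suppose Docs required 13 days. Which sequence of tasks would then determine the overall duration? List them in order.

The binding path is Backend→Docs = 8+15 = 23; finish at 23 days.
Docs is on the critical path; changing it to 13 makes that path 21 days.
Now Backend→Tests→QA = 8+6+9 = 23 is longest, so the finish becomes 23 days.

Backend, Tests, QA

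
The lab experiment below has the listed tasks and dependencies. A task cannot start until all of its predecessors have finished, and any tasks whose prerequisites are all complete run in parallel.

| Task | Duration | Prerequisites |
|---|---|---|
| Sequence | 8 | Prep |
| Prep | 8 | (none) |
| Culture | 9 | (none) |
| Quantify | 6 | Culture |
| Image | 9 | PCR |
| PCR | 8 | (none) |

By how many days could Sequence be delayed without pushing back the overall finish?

Critical path: PCR→Image = 8+9 = 17, so the finish is 17 days.
Longest path through Sequence: 16 days (earliest finish 16, latest finish 17).
Float = 17 − 16 = 1.

1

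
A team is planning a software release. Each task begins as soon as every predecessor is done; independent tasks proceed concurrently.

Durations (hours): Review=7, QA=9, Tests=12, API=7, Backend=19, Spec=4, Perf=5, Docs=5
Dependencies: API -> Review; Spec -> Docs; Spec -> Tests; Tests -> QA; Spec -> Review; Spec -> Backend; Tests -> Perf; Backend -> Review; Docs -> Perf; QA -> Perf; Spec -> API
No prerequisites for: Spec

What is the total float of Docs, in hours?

16

Spec→Backend→Review = 4+19+7 = 30 sets the makespan at 30 hours.
The longest chain containing Docs totals 14 hours.
Slack of Docs = 20 − 4 = 16 hours.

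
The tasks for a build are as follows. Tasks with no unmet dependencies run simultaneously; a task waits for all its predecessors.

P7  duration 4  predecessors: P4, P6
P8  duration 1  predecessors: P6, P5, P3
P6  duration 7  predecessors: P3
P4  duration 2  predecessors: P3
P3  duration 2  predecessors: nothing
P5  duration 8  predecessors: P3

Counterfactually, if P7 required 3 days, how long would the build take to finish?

12

The binding path is P3→P6→P7 = 2+7+4 = 13; finish at 13 days.
P7 lies on that path, so at 3 days the path becomes 12 days.
That remains the longest chain; total 12 days.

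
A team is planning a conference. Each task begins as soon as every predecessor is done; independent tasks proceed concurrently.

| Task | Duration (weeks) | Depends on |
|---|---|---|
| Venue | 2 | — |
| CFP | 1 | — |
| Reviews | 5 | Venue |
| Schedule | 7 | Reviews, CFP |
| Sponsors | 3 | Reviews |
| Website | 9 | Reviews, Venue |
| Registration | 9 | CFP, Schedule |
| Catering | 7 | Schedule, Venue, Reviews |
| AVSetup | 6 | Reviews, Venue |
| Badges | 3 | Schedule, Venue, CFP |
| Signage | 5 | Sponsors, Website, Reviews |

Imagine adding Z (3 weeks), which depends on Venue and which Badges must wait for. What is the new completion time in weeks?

23

Originally the plan takes 23 weeks.
With Z inserted, Badges now waits for max(Schedule, Venue, CFP, Z).
New critical path: Venue→Reviews→Schedule→Registration = 2+5+7+9 = 23 ⇒ 23 weeks.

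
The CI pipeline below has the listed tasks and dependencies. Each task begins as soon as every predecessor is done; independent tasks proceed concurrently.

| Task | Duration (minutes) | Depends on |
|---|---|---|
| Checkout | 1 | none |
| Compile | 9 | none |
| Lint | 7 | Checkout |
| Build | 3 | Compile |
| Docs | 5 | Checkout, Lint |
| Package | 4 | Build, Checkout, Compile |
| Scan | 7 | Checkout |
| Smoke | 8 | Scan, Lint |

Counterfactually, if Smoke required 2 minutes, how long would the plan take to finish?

Actual critical path: Checkout→Lint→Smoke = 1+7+8 = 16 ⇒ 16 minutes.
Since Smoke is critical, the -6 change carries straight to that chain (now 10 minutes).
The binding chain switches to Compile→Build→Package = 9+3+4 = 16; finish 16 minutes.

16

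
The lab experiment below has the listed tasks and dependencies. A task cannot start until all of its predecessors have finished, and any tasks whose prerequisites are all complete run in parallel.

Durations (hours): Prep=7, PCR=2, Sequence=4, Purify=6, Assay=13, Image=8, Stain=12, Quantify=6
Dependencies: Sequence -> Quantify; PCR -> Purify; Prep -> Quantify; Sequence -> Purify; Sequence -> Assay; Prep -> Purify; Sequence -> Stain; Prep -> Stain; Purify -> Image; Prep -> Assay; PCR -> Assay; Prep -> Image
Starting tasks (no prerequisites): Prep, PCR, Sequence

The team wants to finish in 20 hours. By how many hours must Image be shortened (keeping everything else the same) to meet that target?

1

Current finish: 21 hours; target: 20.
Image is on every critical path, so each hour cut from Image cuts the finish by one (this holds down to a finish of 20).
Need 21 − 20 = 1 hour off Image → Image becomes 7 hours, finish becomes 20.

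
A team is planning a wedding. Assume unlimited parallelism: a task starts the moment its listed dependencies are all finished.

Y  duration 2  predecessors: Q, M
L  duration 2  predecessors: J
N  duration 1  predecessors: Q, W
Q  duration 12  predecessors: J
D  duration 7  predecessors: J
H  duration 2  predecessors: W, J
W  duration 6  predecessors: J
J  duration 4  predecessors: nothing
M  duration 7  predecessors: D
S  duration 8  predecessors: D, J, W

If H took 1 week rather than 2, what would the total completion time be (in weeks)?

As given, the longest chain is J→D→M→Y = 4+7+7+2 = 20, so the finish is 20 weeks.
H is off the critical path — its longest chain is 12 weeks, giving 8 of slack.
No other chain overtakes it, so the finish is 20 weeks.

20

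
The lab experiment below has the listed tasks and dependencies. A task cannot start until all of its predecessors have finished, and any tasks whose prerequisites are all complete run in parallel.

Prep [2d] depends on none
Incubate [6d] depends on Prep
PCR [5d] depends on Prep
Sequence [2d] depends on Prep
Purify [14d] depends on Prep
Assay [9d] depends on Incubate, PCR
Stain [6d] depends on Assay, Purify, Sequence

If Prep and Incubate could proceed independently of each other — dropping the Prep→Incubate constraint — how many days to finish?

Before: longest chain Prep→Incubate→Assay→Stain = 2+6+9+6 = 23, finish 23.
Without Prep→Incubate, Incubate's earliest start moves from 2 to 0.
The longest chain is now Prep→PCR→Assay→Stain = 2+5+9+6 = 22, so the lab experiment takes 22 days.

22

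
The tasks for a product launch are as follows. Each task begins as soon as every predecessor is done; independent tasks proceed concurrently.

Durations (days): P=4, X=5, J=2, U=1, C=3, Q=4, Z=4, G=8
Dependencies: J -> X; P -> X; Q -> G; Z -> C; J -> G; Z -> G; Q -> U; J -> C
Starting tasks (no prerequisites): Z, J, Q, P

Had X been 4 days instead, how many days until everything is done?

The binding path is Z→G = 4+8 = 12; finish at 12 days.
X has 3 days of float (longest path through it is 9).
No other chain overtakes it, so the finish is 12 days.

12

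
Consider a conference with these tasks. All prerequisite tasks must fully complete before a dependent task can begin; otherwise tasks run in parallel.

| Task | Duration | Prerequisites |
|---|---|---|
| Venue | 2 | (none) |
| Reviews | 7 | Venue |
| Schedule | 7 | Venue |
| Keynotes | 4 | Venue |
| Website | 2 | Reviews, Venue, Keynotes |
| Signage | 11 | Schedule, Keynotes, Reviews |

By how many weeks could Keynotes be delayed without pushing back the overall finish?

3

Venue→Reviews→Signage = 2+7+11 = 20 sets the makespan at 20 weeks.
The longest chain containing Keynotes totals 17 weeks.
Slack of Keynotes = 5 − 2 = 3 weeks.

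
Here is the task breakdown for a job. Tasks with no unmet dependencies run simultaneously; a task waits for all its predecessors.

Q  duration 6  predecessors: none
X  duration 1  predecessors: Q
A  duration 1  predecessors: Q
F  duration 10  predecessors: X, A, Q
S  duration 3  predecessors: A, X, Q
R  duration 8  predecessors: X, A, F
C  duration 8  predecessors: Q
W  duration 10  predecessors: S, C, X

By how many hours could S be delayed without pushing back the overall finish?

5

Critical path: Q→X→F→R = 6+1+10+8 = 25, so the finish is 25 hours.
S finishes as early as 10 and must finish by 15.
Slack of S = 12 − 7 = 5 hours.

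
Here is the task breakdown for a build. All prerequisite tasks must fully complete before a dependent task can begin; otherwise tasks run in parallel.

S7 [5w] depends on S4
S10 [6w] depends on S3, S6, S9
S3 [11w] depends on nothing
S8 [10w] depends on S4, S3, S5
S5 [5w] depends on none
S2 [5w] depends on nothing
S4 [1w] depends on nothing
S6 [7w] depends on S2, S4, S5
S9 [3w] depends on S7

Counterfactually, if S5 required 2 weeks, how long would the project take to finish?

21

Critical path before the change: S3→S8 = 11+10 = 21 giving 21 weeks.
S5 has 3 weeks of float (longest path through it is 18).
The critical path is still S3→S8; finish is now 21 weeks.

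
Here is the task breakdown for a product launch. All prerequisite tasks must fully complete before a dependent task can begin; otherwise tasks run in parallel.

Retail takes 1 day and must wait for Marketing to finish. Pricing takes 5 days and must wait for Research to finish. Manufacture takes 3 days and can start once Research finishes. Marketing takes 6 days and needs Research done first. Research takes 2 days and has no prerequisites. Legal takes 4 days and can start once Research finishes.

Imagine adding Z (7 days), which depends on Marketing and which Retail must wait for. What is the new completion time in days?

Originally the plan takes 9 days.
With Z inserted, Retail now waits for max(Marketing, Z).
New critical path: Research→Marketing→Z→Retail = 2+6+7+1 = 16 ⇒ 16 days.

16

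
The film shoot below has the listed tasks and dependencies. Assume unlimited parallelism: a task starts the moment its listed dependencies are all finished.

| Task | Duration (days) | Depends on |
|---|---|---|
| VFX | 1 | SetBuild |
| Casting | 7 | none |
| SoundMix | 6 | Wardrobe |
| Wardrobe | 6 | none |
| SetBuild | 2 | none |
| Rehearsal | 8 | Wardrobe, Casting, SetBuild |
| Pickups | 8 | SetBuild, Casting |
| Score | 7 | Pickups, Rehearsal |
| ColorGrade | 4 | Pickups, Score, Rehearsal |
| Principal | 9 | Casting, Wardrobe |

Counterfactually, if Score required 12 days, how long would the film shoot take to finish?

31

The binding path is Casting→Rehearsal→Score→ColorGrade = 7+8+7+4 = 26; finish at 26 days.
Score lies on that path, so at 12 days the path becomes 31 days.
No other chain overtakes it, so the finish is 31 days.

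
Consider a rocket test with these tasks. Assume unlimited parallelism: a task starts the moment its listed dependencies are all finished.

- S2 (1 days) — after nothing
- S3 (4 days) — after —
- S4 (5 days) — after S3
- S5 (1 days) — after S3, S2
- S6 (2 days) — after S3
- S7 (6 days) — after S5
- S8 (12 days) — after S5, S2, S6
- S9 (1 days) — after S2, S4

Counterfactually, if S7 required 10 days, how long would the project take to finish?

Critical path before the change: S3→S6→S8 = 4+2+12 = 18 giving 18 days.
S7 has 7 days of float (longest path through it is 11).
The critical path is still S3→S6→S8; finish is now 18 days.

18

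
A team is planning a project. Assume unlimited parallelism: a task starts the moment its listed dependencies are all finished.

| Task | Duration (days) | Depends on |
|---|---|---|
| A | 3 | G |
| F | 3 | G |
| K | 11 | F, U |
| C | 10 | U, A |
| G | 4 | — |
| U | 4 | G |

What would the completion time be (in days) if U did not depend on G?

With the dependency in place, G→U→K = 4+4+11 = 19 sets the finish at 19 days.
Without G→U, U's earliest start moves from 4 to 0.
After: G→F→K = 4+3+11 = 18 → 18 days.

18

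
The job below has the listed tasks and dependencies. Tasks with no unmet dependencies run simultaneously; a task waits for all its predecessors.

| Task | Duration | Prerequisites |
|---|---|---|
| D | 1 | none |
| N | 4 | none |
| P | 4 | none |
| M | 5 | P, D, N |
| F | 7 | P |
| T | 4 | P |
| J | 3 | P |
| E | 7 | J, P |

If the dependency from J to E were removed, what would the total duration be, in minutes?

With the dependency in place, P→J→E = 4+3+7 = 14 sets the finish at 14 minutes.
Without J→E, E's earliest start moves from 7 to 4.
The longest chain is now P→F = 4+7 = 11, so the job takes 11 minutes.

11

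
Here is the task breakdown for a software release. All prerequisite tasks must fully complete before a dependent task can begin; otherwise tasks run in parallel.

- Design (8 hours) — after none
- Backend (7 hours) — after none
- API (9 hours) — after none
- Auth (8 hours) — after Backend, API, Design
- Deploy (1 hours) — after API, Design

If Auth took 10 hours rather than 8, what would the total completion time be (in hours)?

The binding path is API→Auth = 9+8 = 17; finish at 17 hours.
Auth lies on that path, so at 10 hours the path becomes 19 hours.
That remains the longest chain; total 19 hours.

19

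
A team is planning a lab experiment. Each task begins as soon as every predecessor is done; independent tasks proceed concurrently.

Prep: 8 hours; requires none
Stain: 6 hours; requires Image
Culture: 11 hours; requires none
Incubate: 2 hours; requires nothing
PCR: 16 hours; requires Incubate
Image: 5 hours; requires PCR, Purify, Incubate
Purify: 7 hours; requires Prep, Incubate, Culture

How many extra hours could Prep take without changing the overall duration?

3

Critical path: Culture→Purify→Image→Stain = 11+7+5+6 = 29, so the finish is 29 hours.
Longest path through Prep: 26 hours (earliest finish 8, latest finish 11).
Slack of Prep = 3 − 0 = 3 hours.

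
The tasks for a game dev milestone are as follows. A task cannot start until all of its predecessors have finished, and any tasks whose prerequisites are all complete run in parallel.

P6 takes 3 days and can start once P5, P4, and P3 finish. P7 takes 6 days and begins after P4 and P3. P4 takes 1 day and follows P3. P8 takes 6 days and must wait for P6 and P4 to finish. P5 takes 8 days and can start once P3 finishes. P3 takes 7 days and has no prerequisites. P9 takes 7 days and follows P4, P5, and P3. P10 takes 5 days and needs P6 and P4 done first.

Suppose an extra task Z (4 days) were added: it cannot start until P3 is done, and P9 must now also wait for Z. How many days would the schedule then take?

Originally the schedule takes 24 days.
With Z inserted, P9 now waits for max(P4, P5, P3, Z).
New critical path: P3→P5→P6→P8 = 7+8+3+6 = 24 ⇒ 24 days.

24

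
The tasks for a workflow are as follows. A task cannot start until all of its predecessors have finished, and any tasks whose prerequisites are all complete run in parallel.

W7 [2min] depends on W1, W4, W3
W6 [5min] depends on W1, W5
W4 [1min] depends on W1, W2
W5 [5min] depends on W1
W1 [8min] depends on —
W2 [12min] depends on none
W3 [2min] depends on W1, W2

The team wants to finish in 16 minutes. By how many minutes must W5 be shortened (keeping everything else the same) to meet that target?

Current finish: 18 minutes; target: 16.
W5 is on every critical path, so each minute cut from W5 cuts the finish by one (this holds down to a finish of 16).
Need 18 − 16 = 2 minutes off W5 → W5 becomes 3 minutes, finish becomes 16.

2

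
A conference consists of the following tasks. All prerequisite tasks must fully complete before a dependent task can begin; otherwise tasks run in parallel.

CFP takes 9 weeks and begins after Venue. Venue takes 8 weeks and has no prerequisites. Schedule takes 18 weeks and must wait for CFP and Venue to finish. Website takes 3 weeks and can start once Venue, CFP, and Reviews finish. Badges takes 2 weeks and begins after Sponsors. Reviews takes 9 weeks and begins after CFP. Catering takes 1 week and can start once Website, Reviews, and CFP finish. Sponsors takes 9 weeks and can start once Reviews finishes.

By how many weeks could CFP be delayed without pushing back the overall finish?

Venue→CFP→Reviews→Sponsors→Badges = 8+9+9+9+2 = 37 sets the makespan at 37 weeks.
Longest path through CFP: 37 weeks (earliest finish 17, latest finish 17).
Slack of CFP = 8 − 8 = 0 weeks.

0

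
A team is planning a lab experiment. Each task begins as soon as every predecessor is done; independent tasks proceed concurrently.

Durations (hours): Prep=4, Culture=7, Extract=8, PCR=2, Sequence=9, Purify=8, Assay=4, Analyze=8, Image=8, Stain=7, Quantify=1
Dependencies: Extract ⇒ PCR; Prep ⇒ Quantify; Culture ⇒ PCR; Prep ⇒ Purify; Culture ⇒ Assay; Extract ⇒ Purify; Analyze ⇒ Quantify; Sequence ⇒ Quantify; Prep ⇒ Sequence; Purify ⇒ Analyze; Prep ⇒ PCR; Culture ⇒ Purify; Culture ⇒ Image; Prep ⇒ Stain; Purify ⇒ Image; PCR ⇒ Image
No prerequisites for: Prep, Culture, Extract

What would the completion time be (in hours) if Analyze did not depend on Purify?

Original critical path: Extract→Purify→Analyze→Quantify = 8+8+8+1 = 25 ⇒ 25 hours.
Without Purify→Analyze, Analyze's earliest start moves from 16 to 0.
After: Extract→Purify→Image = 8+8+8 = 24 → 24 hours.

24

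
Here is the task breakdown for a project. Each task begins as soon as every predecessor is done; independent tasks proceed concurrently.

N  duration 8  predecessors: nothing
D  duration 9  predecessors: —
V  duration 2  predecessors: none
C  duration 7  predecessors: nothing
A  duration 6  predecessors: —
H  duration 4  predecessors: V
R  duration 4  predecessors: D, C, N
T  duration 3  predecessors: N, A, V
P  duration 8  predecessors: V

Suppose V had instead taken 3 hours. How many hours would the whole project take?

13

Critical path before the change: D→R = 9+4 = 13 giving 13 hours.
V is off the critical path — its longest chain is 10 hours, giving 3 of slack.
No other chain overtakes it, so the finish is 13 hours.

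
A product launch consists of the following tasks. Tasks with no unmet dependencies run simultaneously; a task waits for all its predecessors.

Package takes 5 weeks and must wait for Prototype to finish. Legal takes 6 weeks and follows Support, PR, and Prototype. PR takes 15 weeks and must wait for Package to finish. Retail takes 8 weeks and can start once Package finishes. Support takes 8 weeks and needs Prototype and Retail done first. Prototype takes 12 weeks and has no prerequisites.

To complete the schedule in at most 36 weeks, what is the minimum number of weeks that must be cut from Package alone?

3

Current finish: 39 weeks; target: 36.
Package is on every critical path, so each week cut from Package cuts the finish by one (this holds down to a finish of 35).
Need 39 − 36 = 3 weeks off Package → Package becomes 2 weeks, finish becomes 36.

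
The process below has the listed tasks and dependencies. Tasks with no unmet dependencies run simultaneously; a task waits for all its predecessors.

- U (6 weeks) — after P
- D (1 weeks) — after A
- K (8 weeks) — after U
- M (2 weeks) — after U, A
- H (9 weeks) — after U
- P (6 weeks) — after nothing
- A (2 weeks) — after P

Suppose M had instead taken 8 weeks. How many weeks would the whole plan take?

As given, the longest chain is P→U→H = 6+6+9 = 21, so the finish is 21 weeks.
M is off the critical path — its longest chain is 14 weeks, giving 7 of slack.
That remains the longest chain; total 21 weeks.

21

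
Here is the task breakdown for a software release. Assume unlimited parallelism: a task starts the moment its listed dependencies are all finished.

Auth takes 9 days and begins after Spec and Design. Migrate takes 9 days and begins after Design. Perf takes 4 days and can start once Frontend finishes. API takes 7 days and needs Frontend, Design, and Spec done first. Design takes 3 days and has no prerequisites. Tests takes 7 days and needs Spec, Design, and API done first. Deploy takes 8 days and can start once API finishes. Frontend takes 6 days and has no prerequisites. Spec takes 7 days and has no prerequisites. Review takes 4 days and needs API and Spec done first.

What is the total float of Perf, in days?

12

Spec→API→Deploy = 7+7+8 = 22 sets the makespan at 22 days.
Longest path through Perf: 10 days (earliest finish 10, latest finish 22).
Slack of Perf = 18 − 6 = 12 days.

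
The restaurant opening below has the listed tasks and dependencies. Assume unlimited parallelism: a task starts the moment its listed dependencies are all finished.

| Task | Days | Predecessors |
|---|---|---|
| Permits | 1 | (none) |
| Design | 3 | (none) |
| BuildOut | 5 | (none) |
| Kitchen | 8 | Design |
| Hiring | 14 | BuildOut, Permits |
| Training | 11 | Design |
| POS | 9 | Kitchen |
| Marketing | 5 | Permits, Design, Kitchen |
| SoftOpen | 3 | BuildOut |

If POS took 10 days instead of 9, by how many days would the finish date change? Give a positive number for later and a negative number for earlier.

Critical path before the change: Design→Kitchen→POS = 3+8+9 = 20 giving 20 days.
POS lies on that path, so at 10 days the path becomes 21 days.
That remains the longest chain; total 21 days.
Change in finish: 21 − 20 = +1 days.

1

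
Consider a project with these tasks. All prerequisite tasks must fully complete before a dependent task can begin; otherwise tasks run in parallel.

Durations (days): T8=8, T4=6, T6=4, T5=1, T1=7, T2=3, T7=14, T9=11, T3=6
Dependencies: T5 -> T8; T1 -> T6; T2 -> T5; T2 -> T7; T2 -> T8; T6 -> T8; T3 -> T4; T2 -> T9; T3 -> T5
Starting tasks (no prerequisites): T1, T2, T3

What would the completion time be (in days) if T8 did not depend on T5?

19

Before: longest chain T1→T6→T8 = 7+4+8 = 19, finish 19.
Dropping T5→T8 doesn't change T8's earliest start (11); another predecessor still binds.
After: T1→T6→T8 = 7+4+8 = 19 → 19 days.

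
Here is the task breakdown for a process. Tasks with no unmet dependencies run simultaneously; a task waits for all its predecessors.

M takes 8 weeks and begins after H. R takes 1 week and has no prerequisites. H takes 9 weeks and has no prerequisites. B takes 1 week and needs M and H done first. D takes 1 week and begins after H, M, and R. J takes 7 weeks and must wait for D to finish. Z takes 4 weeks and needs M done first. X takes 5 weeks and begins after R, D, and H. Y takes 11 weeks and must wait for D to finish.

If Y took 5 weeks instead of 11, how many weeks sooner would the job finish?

4

Critical path before the change: H→M→D→Y = 9+8+1+11 = 29 giving 29 weeks.
Y is on the critical path; changing it to 5 makes that path 23 weeks.
The binding chain switches to H→M→D→J = 9+8+1+7 = 25; finish 25 weeks.
Change in finish: 25 − 29 = -4 weeks.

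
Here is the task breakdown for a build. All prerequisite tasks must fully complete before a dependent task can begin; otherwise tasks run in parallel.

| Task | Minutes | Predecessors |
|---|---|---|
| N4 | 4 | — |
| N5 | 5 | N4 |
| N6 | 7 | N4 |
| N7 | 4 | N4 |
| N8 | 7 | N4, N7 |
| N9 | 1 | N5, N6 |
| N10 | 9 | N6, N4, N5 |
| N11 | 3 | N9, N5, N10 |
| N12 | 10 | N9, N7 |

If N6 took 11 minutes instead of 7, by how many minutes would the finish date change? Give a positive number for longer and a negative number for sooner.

Critical path before the change: N4→N6→N10→N11 = 4+7+9+3 = 23 giving 23 minutes.
N6 lies on that path, so at 11 minutes the path becomes 27 minutes.
That remains the longest chain; total 27 minutes.
Change in finish: 27 − 23 = +4 minutes.

4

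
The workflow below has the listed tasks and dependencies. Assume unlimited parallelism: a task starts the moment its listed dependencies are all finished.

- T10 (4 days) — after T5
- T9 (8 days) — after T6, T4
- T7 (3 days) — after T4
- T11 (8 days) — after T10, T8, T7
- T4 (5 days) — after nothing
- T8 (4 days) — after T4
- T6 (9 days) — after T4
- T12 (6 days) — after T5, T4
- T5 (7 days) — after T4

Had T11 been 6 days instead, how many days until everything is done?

Baseline: T4→T5→T10→T11 = 5+7+4+8 = 24 → 24 days.
Since T11 is critical, the -2 change carries straight to that chain (now 22 days).
No other chain overtakes it, so the finish is 22 days.

22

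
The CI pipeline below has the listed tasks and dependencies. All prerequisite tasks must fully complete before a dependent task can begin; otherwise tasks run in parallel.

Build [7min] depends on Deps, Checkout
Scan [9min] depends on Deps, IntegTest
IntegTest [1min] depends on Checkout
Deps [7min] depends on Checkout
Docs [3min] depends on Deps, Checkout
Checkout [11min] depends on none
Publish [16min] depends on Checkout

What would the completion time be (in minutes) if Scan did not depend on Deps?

Original critical path: Checkout→Deps→Scan = 11+7+9 = 27 ⇒ 27 minutes.
Without Deps→Scan, Scan's earliest start moves from 18 to 12.
The longest chain is now Checkout→Publish = 11+16 = 27, so the job takes 27 minutes.

27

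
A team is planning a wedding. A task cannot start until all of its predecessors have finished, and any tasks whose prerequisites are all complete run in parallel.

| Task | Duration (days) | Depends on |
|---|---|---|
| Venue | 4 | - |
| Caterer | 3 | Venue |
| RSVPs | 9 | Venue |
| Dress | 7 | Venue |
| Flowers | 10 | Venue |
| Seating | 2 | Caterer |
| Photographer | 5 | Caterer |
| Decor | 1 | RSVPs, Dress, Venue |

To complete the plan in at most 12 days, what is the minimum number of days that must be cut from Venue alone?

Current finish: 14 days; target: 12.
Venue is on every critical path, so each day cut from Venue cuts the finish by one (this holds down to a finish of 11).
Need 14 − 12 = 2 days off Venue → Venue becomes 2 days, finish becomes 12.

2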